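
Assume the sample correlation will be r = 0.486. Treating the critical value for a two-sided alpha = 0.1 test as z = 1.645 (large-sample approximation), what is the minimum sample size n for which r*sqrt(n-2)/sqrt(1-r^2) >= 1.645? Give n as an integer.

11

Need r·√(n−2)/√(1−r²) ≥ 1.645
√(n−2) ≥ 1.645·√(1−0.236196) / 0.486 = 1.645·0.873959 / 0.486 = 2.9582
n−2 ≥ 8.7509  ⇒  n ≥ 10.7509
Smallest integer n = 11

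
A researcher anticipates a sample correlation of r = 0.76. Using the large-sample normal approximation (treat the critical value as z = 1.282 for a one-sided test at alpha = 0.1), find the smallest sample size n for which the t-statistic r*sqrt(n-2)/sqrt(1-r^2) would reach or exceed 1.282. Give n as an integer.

r√(n−2)/√(1−r²) ≥ 1.282  ⇔  n−2 ≥ (1.282)²·(1−r²)/r²
(1−r²)/r² = (1−0.5776)/0.5776 = 0.7313
n ≥ 2 + 1.643524·0.7313 = 2 + 1.2019 = 3.2019
⌈3.2019⌉ = 4

4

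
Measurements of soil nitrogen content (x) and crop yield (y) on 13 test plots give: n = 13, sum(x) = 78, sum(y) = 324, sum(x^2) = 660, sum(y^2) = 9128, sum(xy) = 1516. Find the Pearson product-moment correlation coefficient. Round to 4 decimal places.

-0.9519

Numerator: nΣxy − (Σx)(Σy) = 13·1516 − (78)(324) = -5564
Denominator: √[(nΣx²−(Σx)²)(nΣy²−(Σy)²)]
  nΣx²−(Σx)² = 13·660 − 6084 = 2496;  nΣy²−(Σy)² = 13·9128 − 104976 = 13688
  √(2496·13688) = √34165248 = 5845.1046
r = -5564 / 5845.1046 = -0.9519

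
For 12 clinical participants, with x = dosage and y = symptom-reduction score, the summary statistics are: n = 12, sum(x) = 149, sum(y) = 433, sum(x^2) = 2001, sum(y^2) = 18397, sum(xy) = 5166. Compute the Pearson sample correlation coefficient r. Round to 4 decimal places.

S_xy = nΣxy − ΣxΣy = 12·5166 − 149·433 = 61992 − 64517 = -2525
S_xx = nΣx² − (Σx)² = 12·2001 − 149² = 24012 − 22201 = 1811
S_yy = nΣy² − (Σy)² = 12·18397 − 433² = 220764 − 187489 = 33275
r = S_xy / √(S_xx·S_yy) = -2525 / √(1811·33275) = -2525 / √60261025 = -2525 / 7762.7975 = -0.3253

-0.3253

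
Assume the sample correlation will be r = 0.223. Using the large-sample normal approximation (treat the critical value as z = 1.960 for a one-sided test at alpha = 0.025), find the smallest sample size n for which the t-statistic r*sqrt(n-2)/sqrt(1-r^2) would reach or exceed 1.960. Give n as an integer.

Need r·√(n−2)/√(1−r²) ≥ 1.960
√(n−2) ≥ 1.960·√(1−0.049729) / 0.223 = 1.960·0.974818 / 0.223 = 8.5679
n−2 ≥ 73.4089  ⇒  n ≥ 75.4089
Smallest integer n = 76

76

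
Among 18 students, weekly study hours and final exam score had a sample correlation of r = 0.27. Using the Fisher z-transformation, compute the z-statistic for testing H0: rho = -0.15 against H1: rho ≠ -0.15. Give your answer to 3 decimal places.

1.658

Fisher z: atanh(0.27) = 0.276864, atanh(-0.15) = -0.151140
z = (z_r − z_0)·√(n−3) = (0.276864 − (-0.151140))·√15 = 0.428004 · 3.872983 = 1.658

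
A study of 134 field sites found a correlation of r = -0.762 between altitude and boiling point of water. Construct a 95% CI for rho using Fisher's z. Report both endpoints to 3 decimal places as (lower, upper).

z_r = atanh(-0.762) = -1.000967;  SE = 1/√(n−3) = 1/√131 = 0.087370
z-limits: -1.000967 ± 1.960·0.087370 = -1.000967 ± 0.171245 = [-1.172212, -0.829722]
ρ-limits: (tanh -1.172212, tanh -0.829722) = (-0.825, -0.680)

(-0.825, -0.680)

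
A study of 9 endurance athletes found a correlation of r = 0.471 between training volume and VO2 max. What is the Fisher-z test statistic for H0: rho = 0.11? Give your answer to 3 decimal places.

z_r = atanh(0.471) = 0.511355,  z_0 = atanh(0.11) = 0.110447
SE = 1/√(n−3) = 1/√6 = 0.408248
z = (z_r − z_0)/SE = (0.511355 − 0.110447) / 0.408248 = 0.400908 / 0.408248 = 0.982

0.982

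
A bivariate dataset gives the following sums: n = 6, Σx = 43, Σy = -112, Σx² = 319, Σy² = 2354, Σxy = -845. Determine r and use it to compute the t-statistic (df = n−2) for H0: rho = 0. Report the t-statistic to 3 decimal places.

-2.600

Numerator: nΣxy − (Σx)(Σy) = 6·(-845) − (43)(-112) = -254
Denominator: √[(nΣx²−(Σx)²)(nΣy²−(Σy)²)]
  nΣx²−(Σx)² = 6·319 − 1849 = 65;  nΣy²−(Σy)² = 6·2354 − 12544 = 1580
  √(65·1580) = √102700 = 320.4684
r = -254 / 320.4684 = -0.7926
t = r·√(n−2)/√(1−r²) = -0.7926·√4 / √(1−0.628215) = -1.585200 / 0.609742 = -2.600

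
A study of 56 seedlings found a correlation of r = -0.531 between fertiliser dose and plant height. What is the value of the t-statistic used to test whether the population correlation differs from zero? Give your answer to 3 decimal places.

1 − r² = 1 − 0.281961 = 0.718039;  √(1−r²) = 0.847372
√(n−2) = √54 = 7.348469
t = r·√(n−2)/√(1−r²) = -0.531 · 7.348469 / 0.847372 = -4.605

-4.605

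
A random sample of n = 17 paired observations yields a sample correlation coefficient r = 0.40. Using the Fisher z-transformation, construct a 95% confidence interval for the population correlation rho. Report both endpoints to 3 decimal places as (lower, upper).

z_r = atanh(0.40) = 0.423649;  SE = 1/√(n−3) = 1/√14 = 0.267261
z-limits: 0.423649 ± 1.960·0.267261 = 0.423649 ± 0.523832 = [-0.100183, 0.947481]
ρ-limits: (tanh -0.100183, tanh 0.947481) = (-0.100, 0.739)

(-0.100, 0.739)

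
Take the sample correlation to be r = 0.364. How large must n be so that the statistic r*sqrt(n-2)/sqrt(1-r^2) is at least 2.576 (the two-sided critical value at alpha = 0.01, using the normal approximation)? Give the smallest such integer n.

Need r·√(n−2)/√(1−r²) ≥ 2.576
√(n−2) ≥ 2.576·√(1−0.132496) / 0.364 = 2.576·0.931399 / 0.364 = 6.5914
n−2 ≥ 43.4466  ⇒  n ≥ 45.4466
Smallest integer n = 46

46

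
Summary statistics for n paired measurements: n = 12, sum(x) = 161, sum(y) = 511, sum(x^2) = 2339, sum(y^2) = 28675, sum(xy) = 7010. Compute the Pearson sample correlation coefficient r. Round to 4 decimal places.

Numerator: nΣxy − (Σx)(Σy) = 12·7010 − (161)(511) = 1849
Denominator: √[(nΣx²−(Σx)²)(nΣy²−(Σy)²)]
  nΣx²−(Σx)² = 12·2339 − 25921 = 2147;  nΣy²−(Σy)² = 12·28675 − 261121 = 82979
  √(2147·82979) = √178155913 = 13347.5059
r = 1849 / 13347.5059 = 0.1385

0.1385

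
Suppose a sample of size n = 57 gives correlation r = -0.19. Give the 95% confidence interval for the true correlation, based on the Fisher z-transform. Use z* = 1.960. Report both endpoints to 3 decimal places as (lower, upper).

(-0.429, 0.074)

z_r = atanh(-0.19) = -0.192337;  SE = 1/√(n−3) = 1/√54 = 0.136083
z-limits: -0.192337 ± 1.960·0.136083 = -0.192337 ± 0.266723 = [-0.459060, 0.074386]
ρ-limits: (tanh -0.459060, tanh 0.074386) = (-0.429, 0.074)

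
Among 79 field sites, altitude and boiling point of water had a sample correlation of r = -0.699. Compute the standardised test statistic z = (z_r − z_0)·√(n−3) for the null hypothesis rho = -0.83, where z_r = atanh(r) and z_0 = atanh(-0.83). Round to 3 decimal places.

z_r = atanh(-0.699) = -0.865342,  z_0 = atanh(-0.83) = -1.188136
SE = 1/√(n−3) = 1/√76 = 0.114708
z = (z_r − z_0)/SE = (-0.865342 − (-1.188136)) / 0.114708 = 0.322794 / 0.114708 = 2.814

2.814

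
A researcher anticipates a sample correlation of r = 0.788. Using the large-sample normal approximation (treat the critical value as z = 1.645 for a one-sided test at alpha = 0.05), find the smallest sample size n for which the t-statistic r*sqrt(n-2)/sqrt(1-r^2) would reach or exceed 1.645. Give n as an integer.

4

Need r·√(n−2)/√(1−r²) ≥ 1.645
√(n−2) ≥ 1.645·√(1−0.620944) / 0.788 = 1.645·0.615675 / 0.788 = 1.2853
n−2 ≥ 1.6520  ⇒  n ≥ 3.6520
Smallest integer n = 4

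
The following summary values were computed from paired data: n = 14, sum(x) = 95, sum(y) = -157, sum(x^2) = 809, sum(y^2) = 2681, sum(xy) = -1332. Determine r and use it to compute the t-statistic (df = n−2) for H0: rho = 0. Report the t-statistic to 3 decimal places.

Numerator: nΣxy − (Σx)(Σy) = 14·(-1332) − (95)(-157) = -3733
Denominator: √[(nΣx²−(Σx)²)(nΣy²−(Σy)²)]
  nΣx²−(Σx)² = 14·809 − 9025 = 2301;  nΣy²−(Σy)² = 14·2681 − 24649 = 12885
  √(2301·12885) = √29648385 = 5445.0331
r = -3733 / 5445.0331 = -0.6856
t = r·√(n−2)/√(1−r²) = -0.6856·√12 / √(1−0.470047) = -2.374988 / 0.727979 = -3.262

-3.262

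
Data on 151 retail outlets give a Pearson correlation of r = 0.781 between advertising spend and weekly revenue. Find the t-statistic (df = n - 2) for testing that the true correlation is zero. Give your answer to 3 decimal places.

15.265

t = r·√(n−2) / √(1−r²) with r = 0.781, n = 151
  = 0.781·√149 / √(1 − 0.609961)
  = 0.781·12.206556 / 0.624531
  = 9.533320 / 0.624531 = 15.265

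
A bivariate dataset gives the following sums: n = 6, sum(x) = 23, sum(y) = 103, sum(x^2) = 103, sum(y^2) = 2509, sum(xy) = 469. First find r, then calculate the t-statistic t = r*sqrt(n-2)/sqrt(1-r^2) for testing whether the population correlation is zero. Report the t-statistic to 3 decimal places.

S_xy = nΣxy − ΣxΣy = 6·469 − 23·103 = 2814 − 2369 = 445
S_xx = nΣx² − (Σx)² = 6·103 − 23² = 618 − 529 = 89
S_yy = nΣy² − (Σy)² = 6·2509 − 103² = 15054 − 10609 = 4445
r = S_xy / √(S_xx·S_yy) = 445 / √(89·4445) = 445 / √395605 = 445 / 628.9714 = 0.7075
t = r·√(n−2)/√(1−r²) = 0.7075·√4 / √(1−0.500556) = 1.415000 / 0.706714 = 2.002

2.002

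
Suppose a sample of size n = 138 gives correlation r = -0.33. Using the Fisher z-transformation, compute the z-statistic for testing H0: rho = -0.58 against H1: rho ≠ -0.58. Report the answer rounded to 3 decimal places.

3.714

z_r = atanh(-0.33) = -0.342828,  z_0 = atanh(-0.58) = -0.662463
SE = 1/√(n−3) = 1/√135 = 0.086066
z = (z_r − z_0)/SE = (-0.342828 − (-0.662463)) / 0.086066 = 0.319635 / 0.086066 = 3.714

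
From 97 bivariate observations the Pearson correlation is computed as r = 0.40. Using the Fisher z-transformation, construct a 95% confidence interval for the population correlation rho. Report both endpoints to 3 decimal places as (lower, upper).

z_r = atanh(0.40) = 0.423649;  SE = 1/√(n−3) = 1/√94 = 0.103142
z-limits: 0.423649 ± 1.960·0.103142 = 0.423649 ± 0.202158 = [0.221491, 0.625807]
ρ-limits: (tanh 0.221491, tanh 0.625807) = (0.218, 0.555)

(0.218, 0.555)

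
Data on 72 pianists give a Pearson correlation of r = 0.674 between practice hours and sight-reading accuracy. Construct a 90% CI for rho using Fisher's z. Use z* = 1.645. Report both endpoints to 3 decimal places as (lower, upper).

(0.551, 0.768)

Fisher z: z_r = atanh(r) = ½·ln((1+0.674)/(1−0.674)) = 0.818037
SE(z) = 1/√(n−3) = 1/√69 = 0.120386
90% ⇒ z* = 1.645; margin = 1.645·0.120386 = 0.198035
CI on z-scale: (0.620002, 1.016072)
Back-transform: tanh(0.620002) = 0.551129, tanh(1.016072) = 0.768262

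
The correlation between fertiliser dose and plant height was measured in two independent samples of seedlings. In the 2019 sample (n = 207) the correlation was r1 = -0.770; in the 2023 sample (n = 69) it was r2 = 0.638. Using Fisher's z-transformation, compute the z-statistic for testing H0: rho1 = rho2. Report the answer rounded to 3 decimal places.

Fisher z-transforms: z1 = atanh(-0.770) = -1.020328, z2 = atanh(0.638) = 0.754794; difference d = -1.775122
Var(d) = 1/204 + 1/66 = 0.0049020 + 0.0151515 = 0.0200535
z = d/√Var(d) = -1.775122 / √0.0200535 = -1.775122 / 0.141610 = -12.535

-12.535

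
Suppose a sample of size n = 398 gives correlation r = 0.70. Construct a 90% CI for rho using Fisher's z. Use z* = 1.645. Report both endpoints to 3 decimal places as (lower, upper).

Fisher z: z_r = atanh(r) = ½·ln((1+0.70)/(1−0.70)) = 0.867301
SE(z) = 1/√(n−3) = 1/√395 = 0.050315
90% ⇒ z* = 1.645; margin = 1.645·0.050315 = 0.082768
CI on z-scale: (0.784533, 0.950069)
Back-transform: tanh(0.784533) = 0.655301, tanh(0.950069) = 0.739814

(0.655, 0.740)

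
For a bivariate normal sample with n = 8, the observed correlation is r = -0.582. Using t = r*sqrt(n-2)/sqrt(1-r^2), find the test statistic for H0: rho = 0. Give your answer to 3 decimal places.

-1.753

1 − r² = 1 − 0.338724 = 0.661276;  √(1−r²) = 0.813189
√(n−2) = √6 = 2.449490
t = r·√(n−2)/√(1−r²) = -0.582 · 2.449490 / 0.813189 = -1.753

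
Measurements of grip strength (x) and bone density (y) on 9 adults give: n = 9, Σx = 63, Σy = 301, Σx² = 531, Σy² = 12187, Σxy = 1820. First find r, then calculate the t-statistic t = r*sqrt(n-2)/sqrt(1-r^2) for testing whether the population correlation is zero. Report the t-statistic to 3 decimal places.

Numerator: nΣxy − (Σx)(Σy) = 9·1820 − (63)(301) = -2583
Denominator: √[(nΣx²−(Σx)²)(nΣy²−(Σy)²)]
  nΣx²−(Σx)² = 9·531 − 3969 = 810;  nΣy²−(Σy)² = 9·12187 − 90601 = 19082
  √(810·19082) = √15456420 = 3931.4654
r = -2583 / 3931.4654 = -0.6570
t = r·√(n−2)/√(1−r²) = -0.6570·√7 / √(1−0.431649) = -1.738259 / 0.753891 = -2.306

-2.306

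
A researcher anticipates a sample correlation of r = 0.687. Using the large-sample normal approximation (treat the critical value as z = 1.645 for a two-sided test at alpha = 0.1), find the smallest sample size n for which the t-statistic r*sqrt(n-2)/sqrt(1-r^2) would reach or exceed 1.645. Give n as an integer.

Need r·√(n−2)/√(1−r²) ≥ 1.645
√(n−2) ≥ 1.645·√(1−0.471969) / 0.687 = 1.645·0.726657 / 0.687 = 1.7400
n−2 ≥ 3.0276  ⇒  n ≥ 5.0276
Smallest integer n = 6

6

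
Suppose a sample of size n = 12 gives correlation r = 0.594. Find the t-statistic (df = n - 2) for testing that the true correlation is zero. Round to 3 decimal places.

2.335

t = r·√(n−2) / √(1−r²) with r = 0.594, n = 12
  = 0.594·√10 / √(1 − 0.352836)
  = 0.594·3.162278 / 0.804465
  = 1.878393 / 0.804465 = 2.335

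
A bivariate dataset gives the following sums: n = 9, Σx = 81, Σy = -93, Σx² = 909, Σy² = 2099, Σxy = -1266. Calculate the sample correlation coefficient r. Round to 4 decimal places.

-0.9479

Numerator: nΣxy − (Σx)(Σy) = 9·(-1266) − (81)(-93) = -3861
Denominator: √[(nΣx²−(Σx)²)(nΣy²−(Σy)²)]
  nΣx²−(Σx)² = 9·909 − 6561 = 1620;  nΣy²−(Σy)² = 9·2099 − 8649 = 10242
  √(1620·10242) = √16592040 = 4073.3328
r = -3861 / 4073.3328 = -0.9479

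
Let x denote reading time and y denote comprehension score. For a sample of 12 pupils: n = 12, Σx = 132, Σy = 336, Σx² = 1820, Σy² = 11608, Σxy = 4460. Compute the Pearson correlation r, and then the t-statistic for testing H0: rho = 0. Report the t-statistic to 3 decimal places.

5.083

S_xy = nΣxy − ΣxΣy = 12·4460 − 132·336 = 53520 − 44352 = 9168
S_xx = nΣx² − (Σx)² = 12·1820 − 132² = 21840 − 17424 = 4416
S_yy = nΣy² − (Σy)² = 12·11608 − 336² = 139296 − 112896 = 26400
r = S_xy / √(S_xx·S_yy) = 9168 / √(4416·26400) = 9168 / √116582400 = 9168 / 10797.3330 = 0.8491
t = r·√(n−2)/√(1−r²) = 0.8491·√10 / √(1−0.720971) = 2.685090 / 0.528232 = 5.083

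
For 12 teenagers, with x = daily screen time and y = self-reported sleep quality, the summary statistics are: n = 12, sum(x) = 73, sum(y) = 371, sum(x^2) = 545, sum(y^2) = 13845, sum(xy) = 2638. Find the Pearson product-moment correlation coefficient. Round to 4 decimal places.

S_xy = nΣxy − ΣxΣy = 12·2638 − 73·371 = 31656 − 27083 = 4573
S_xx = nΣx² − (Σx)² = 12·545 − 73² = 6540 − 5329 = 1211
S_yy = nΣy² − (Σy)² = 12·13845 − 371² = 166140 − 137641 = 28499
r = S_xy / √(S_xx·S_yy) = 4573 / √(1211·28499) = 4573 / √34512289 = 4573 / 5874.7161 = 0.7784

0.7784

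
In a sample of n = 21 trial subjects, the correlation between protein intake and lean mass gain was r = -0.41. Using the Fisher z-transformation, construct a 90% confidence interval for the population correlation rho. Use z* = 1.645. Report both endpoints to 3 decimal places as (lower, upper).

Fisher z: z_r = atanh(r) = ½·ln((1+(-0.41))/(1−(-0.41))) = -0.435611
SE(z) = 1/√(n−3) = 1/√18 = 0.235702
90% ⇒ z* = 1.645; margin = 1.645·0.235702 = 0.387730
CI on z-scale: (-0.823341, -0.047881)
Back-transform: tanh(-0.823341) = -0.676884, tanh(-0.047881) = -0.047844

(-0.677, -0.048)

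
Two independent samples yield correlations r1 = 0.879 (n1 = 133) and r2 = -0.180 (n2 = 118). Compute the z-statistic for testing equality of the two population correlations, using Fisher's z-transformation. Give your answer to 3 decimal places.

12.134

z1 = atanh(0.879) = 1.371352,  z2 = atanh(-0.180) = -0.181983
SE = √(1/(n1−3) + 1/(n2−3)) = √(1/130 + 1/115) = √(0.0076923 + 0.0086957) = √0.0163880 = 0.128016
z = (z1 − z2)/SE = (1.371352 − (-0.181983)) / 0.128016 = 1.553335 / 0.128016 = 12.134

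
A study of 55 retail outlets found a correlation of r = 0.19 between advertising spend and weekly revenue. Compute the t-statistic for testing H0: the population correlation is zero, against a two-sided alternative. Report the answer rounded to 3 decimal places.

1 − r² = 1 − 0.0361 = 0.9639;  √(1−r²) = 0.981784
√(n−2) = √53 = 7.280110
t = r·√(n−2)/√(1−r²) = 0.19 · 7.280110 / 0.981784 = 1.409

1.409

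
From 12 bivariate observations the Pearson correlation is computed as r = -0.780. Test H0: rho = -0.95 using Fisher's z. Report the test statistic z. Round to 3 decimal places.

Fisher z: atanh(-0.780) = -1.045371, atanh(-0.95) = -1.831781
z = (z_r − z_0)·√(n−3) = (-1.045371 − (-1.831781))·√9 = 0.786410 · 3.000000 = 2.359

2.359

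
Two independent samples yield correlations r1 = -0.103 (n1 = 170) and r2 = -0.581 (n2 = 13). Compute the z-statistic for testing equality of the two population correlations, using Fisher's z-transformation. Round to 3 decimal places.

1.722

z1 = atanh(-0.103) = -0.103367,  z2 = atanh(-0.581) = -0.663971
SE = √(1/(n1−3) + 1/(n2−3)) = √(1/167 + 1/10) = √(0.0059880 + 0.1000000) = √0.1059880 = 0.325558
z = (z1 − z2)/SE = (-0.103367 − (-0.663971)) / 0.325558 = 0.560604 / 0.325558 = 1.722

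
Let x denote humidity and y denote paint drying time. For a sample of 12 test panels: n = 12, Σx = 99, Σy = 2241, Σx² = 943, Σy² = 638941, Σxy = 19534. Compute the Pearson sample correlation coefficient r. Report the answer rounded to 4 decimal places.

Numerator: nΣxy − (Σx)(Σy) = 12·19534 − (99)(2241) = 12549
Denominator: √[(nΣx²−(Σx)²)(nΣy²−(Σy)²)]
  nΣx²−(Σx)² = 12·943 − 9801 = 1515;  nΣy²−(Σy)² = 12·638941 − 5022081 = 2645211
  √(1515·2645211) = √4007494665 = 63304.7760
r = 12549 / 63304.7760 = 0.1982

0.1982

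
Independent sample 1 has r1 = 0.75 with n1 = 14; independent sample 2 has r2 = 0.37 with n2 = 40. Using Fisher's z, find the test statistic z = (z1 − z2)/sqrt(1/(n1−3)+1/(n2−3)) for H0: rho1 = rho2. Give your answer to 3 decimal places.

Fisher z-transforms: z1 = atanh(0.75) = 0.972955, z2 = atanh(0.37) = 0.388423; difference d = 0.584532
Var(d) = 1/11 + 1/37 = 0.0909091 + 0.0270270 = 0.1179361
z = d/√Var(d) = 0.584532 / √0.1179361 = 0.584532 / 0.343418 = 1.702

1.702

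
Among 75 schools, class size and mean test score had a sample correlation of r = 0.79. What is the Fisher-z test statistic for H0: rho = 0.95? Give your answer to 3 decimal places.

z_r = atanh(0.79) = 1.071432,  z_0 = atanh(0.95) = 1.831781
SE = 1/√(n−3) = 1/√72 = 0.117851
z = (z_r − z_0)/SE = (1.071432 − 1.831781) / 0.117851 = -0.760349 / 0.117851 = -6.452

-6.452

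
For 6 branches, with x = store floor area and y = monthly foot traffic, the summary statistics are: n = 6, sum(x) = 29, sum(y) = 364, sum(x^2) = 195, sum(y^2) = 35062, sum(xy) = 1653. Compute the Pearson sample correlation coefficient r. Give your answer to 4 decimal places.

S_xy = nΣxy − ΣxΣy = 6·1653 − 29·364 = 9918 − 10556 = -638
S_xx = nΣx² − (Σx)² = 6·195 − 29² = 1170 − 841 = 329
S_yy = nΣy² − (Σy)² = 6·35062 − 364² = 210372 − 132496 = 77876
r = S_xy / √(S_xx·S_yy) = -638 / √(329·77876) = -638 / √25621204 = -638 / 5061.7392 = -0.1260

-0.1260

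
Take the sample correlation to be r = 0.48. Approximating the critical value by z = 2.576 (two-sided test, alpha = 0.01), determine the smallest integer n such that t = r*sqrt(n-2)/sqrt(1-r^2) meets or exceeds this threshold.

25

Need r·√(n−2)/√(1−r²) ≥ 2.576
√(n−2) ≥ 2.576·√(1−0.2304) / 0.48 = 2.576·0.877268 / 0.48 = 4.7080
n−2 ≥ 22.1653  ⇒  n ≥ 24.1653
Smallest integer n = 25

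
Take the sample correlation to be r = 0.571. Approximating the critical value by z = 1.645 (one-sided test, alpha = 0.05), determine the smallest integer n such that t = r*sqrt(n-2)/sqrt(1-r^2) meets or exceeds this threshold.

Need r·√(n−2)/√(1−r²) ≥ 1.645
√(n−2) ≥ 1.645·√(1−0.326041) / 0.571 = 1.645·0.820950 / 0.571 = 2.3651
n−2 ≥ 5.5937  ⇒  n ≥ 7.5937
Smallest integer n = 8

8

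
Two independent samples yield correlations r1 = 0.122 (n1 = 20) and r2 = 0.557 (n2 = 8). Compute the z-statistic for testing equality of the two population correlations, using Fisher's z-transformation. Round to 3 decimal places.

z1 = atanh(0.122) = 0.122611,  z2 = atanh(0.557) = 0.628473
SE = √(1/(n1−3) + 1/(n2−3)) = √(1/17 + 1/5) = √(0.0588235 + 0.2000000) = √0.2588235 = 0.508747
z = (z1 − z2)/SE = (0.122611 − 0.628473) / 0.508747 = -0.505862 / 0.508747 = -0.994

-0.994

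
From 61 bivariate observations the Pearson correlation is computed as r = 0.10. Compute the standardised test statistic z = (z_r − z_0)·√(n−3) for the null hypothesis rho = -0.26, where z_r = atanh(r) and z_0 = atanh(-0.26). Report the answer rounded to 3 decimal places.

z_r = atanh(0.10) = 0.100335,  z_0 = atanh(-0.26) = -0.266108
SE = 1/√(n−3) = 1/√58 = 0.131306
z = (z_r − z_0)/SE = (0.100335 − (-0.266108)) / 0.131306 = 0.366443 / 0.131306 = 2.791

2.791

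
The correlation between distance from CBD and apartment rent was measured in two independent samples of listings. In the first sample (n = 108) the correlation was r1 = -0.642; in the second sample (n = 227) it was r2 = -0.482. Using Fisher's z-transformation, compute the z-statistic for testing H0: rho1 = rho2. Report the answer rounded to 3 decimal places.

z1 = atanh(-0.642) = -0.761569,  z2 = atanh(-0.482) = -0.525586
SE = √(1/(n1−3) + 1/(n2−3)) = √(1/105 + 1/224) = √(0.0095238 + 0.0044643) = √0.0139881 = 0.118271
z = (z1 − z2)/SE = (-0.761569 − (-0.525586)) / 0.118271 = -0.235983 / 0.118271 = -1.995

-1.995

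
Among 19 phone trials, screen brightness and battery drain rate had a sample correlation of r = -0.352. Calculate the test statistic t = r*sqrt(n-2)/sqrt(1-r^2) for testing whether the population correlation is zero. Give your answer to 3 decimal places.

-1.551

1 − r² = 1 − 0.123904 = 0.876096;  √(1−r²) = 0.936000
√(n−2) = √17 = 4.123106
t = r·√(n−2)/√(1−r²) = -0.352 · 4.123106 / 0.936000 = -1.551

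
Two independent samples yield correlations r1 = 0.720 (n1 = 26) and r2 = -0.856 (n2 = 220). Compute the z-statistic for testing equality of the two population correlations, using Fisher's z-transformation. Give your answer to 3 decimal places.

9.968

Fisher z-transforms: z1 = atanh(0.720) = 0.907645, z2 = atanh(-0.856) = -1.278183; difference d = 2.185828
Var(d) = 1/23 + 1/217 = 0.0434783 + 0.0046083 = 0.0480866
z = d/√Var(d) = 2.185828 / √0.0480866 = 2.185828 / 0.219287 = 9.968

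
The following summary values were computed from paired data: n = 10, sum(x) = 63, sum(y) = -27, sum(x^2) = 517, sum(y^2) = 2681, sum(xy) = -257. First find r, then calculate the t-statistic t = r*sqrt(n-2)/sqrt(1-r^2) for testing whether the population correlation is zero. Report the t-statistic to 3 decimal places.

S_xy = nΣxy − ΣxΣy = 10·(-257) − 63·(-27) = -2570 − (-1701) = -869
S_xx = nΣx² − (Σx)² = 10·517 − 63² = 5170 − 3969 = 1201
S_yy = nΣy² − (Σy)² = 10·2681 − (-27)² = 26810 − 729 = 26081
r = S_xy / √(S_xx·S_yy) = -869 / √(1201·26081) = -869 / √31323281 = -869 / 5596.7206 = -0.1553
t = r·√(n−2)/√(1−r²) = -0.1553·√8 / √(1−0.024118) = -0.439255 / 0.987867 = -0.445

-0.445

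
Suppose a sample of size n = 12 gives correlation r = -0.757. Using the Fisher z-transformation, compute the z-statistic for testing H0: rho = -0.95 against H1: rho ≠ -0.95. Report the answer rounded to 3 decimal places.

2.528

z_r = atanh(-0.757) = -0.989151,  z_0 = atanh(-0.95) = -1.831781
SE = 1/√(n−3) = 1/√9 = 0.333333
z = (z_r − z_0)/SE = (-0.989151 − (-1.831781)) / 0.333333 = 0.842630 / 0.333333 = 2.528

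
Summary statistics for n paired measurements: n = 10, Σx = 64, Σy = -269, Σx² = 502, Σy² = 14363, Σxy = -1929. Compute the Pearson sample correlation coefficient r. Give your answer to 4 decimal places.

S_xy = nΣxy − ΣxΣy = 10·(-1929) − 64·(-269) = -19290 − (-17216) = -2074
S_xx = nΣx² − (Σx)² = 10·502 − 64² = 5020 − 4096 = 924
S_yy = nΣy² − (Σy)² = 10·14363 − (-269)² = 143630 − 72361 = 71269
r = S_xy / √(S_xx·S_yy) = -2074 / √(924·71269) = -2074 / √65852556 = -2074 / 8114.9588 = -0.2556

-0.2556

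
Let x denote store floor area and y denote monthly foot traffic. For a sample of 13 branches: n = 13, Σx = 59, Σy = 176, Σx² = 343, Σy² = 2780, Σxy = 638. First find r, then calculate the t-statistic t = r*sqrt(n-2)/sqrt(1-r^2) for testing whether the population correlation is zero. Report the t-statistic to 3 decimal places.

-8.392

Numerator: nΣxy − (Σx)(Σy) = 13·638 − (59)(176) = -2090
Denominator: √[(nΣx²−(Σx)²)(nΣy²−(Σy)²)]
  nΣx²−(Σx)² = 13·343 − 3481 = 978;  nΣy²−(Σy)² = 13·2780 − 30976 = 5164
  √(978·5164) = √5050392 = 2247.3077
r = -2090 / 2247.3077 = -0.9300
t = r·√(n−2)/√(1−r²) = -0.9300·√11 / √(1−0.864900) = -3.084461 / 0.367560 = -8.392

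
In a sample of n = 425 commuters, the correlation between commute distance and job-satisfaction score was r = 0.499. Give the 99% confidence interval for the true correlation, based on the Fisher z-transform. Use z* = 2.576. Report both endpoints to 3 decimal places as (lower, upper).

z_r = atanh(0.499) = 0.547974;  SE = 1/√(n−3) = 1/√422 = 0.048679
z-limits: 0.547974 ± 2.576·0.048679 = 0.547974 ± 0.125397 = [0.422577, 0.673371]
ρ-limits: (tanh 0.422577, tanh 0.673371) = (0.399, 0.587)

(0.399, 0.587)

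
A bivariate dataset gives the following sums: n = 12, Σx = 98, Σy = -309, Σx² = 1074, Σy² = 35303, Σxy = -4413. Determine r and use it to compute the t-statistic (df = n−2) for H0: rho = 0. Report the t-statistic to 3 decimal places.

-3.020

Numerator: nΣxy − (Σx)(Σy) = 12·(-4413) − (98)(-309) = -22674
Denominator: √[(nΣx²−(Σx)²)(nΣy²−(Σy)²)]
  nΣx²−(Σx)² = 12·1074 − 9604 = 3284;  nΣy²−(Σy)² = 12·35303 − 95481 = 328155
  √(3284·328155) = √1077661020 = 32827.7477
r = -22674 / 32827.7477 = -0.6907
t = r·√(n−2)/√(1−r²) = -0.6907·√10 / √(1−0.477066) = -2.184185 / 0.723142 = -3.020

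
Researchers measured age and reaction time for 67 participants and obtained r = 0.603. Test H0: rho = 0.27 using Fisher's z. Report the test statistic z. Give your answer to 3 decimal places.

Fisher z: atanh(0.603) = 0.697848, atanh(0.27) = 0.276864
z = (z_r − z_0)·√(n−3) = (0.697848 − 0.276864)·√64 = 0.420984 · 8.000000 = 3.368

3.368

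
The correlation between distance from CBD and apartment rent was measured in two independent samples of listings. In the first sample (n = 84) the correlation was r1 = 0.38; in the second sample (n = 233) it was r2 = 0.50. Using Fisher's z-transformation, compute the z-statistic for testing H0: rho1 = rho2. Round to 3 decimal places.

-1.155

Fisher z-transforms: z1 = atanh(0.38) = 0.400060, z2 = atanh(0.50) = 0.549306; difference d = -0.149246
Var(d) = 1/81 + 1/230 = 0.0123457 + 0.0043478 = 0.0166935
z = d/√Var(d) = -0.149246 / √0.0166935 = -0.149246 / 0.129203 = -1.155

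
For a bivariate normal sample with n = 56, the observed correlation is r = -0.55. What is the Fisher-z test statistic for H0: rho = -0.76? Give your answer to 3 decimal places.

Fisher z: atanh(-0.55) = -0.618381, atanh(-0.76) = -0.996215
z = (z_r − z_0)·√(n−3) = (-0.618381 − (-0.996215))·√53 = 0.377834 · 7.280110 = 2.751

2.751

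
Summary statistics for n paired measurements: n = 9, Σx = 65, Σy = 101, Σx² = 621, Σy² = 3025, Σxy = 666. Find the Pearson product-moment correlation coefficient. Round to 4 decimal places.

S_xy = nΣxy − ΣxΣy = 9·666 − 65·101 = 5994 − 6565 = -571
S_xx = nΣx² − (Σx)² = 9·621 − 65² = 5589 − 4225 = 1364
S_yy = nΣy² − (Σy)² = 9·3025 − 101² = 27225 − 10201 = 17024
r = S_xy / √(S_xx·S_yy) = -571 / √(1364·17024) = -571 / √23220736 = -571 / 4818.7899 = -0.1185

-0.1185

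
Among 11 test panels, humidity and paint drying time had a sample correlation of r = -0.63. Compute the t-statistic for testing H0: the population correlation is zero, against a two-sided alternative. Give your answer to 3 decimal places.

1 − r² = 1 − 0.3969 = 0.6031;  √(1−r²) = 0.776595
√(n−2) = √9 = 3.000000
t = r·√(n−2)/√(1−r²) = -0.63 · 3.000000 / 0.776595 = -2.434

-2.434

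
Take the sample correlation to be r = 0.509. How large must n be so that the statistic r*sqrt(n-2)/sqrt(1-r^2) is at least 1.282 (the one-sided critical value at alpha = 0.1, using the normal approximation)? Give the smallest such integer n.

Need r·√(n−2)/√(1−r²) ≥ 1.282
√(n−2) ≥ 1.282·√(1−0.259081) / 0.509 = 1.282·0.860767 / 0.509 = 2.1680
n−2 ≥ 4.7002  ⇒  n ≥ 6.7002
Smallest integer n = 7

7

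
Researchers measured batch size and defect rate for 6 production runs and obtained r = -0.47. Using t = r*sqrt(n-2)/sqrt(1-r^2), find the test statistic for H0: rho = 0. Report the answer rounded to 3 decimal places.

-1.065

t = r·√(n−2) / √(1−r²) with r = -0.47, n = 6
  = -0.47·√4 / √(1 − 0.2209)
  = -0.47·2.000000 / 0.882666
  = -0.940000 / 0.882666 = -1.065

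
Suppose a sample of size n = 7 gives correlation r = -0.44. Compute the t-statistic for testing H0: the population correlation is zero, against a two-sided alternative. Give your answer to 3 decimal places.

-1.096

t = r·√(n−2) / √(1−r²) with r = -0.44, n = 7
  = -0.44·√5 / √(1 − 0.1936)
  = -0.44·2.236068 / 0.897998
  = -0.983870 / 0.897998 = -1.096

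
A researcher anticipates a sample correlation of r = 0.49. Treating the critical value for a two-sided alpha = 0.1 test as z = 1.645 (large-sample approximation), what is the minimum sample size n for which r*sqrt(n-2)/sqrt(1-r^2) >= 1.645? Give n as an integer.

r√(n−2)/√(1−r²) ≥ 1.645  ⇔  n−2 ≥ (1.645)²·(1−r²)/r²
(1−r²)/r² = (1−0.2401)/0.2401 = 3.1649
n ≥ 2 + 2.706025·3.1649 = 2 + 8.5643 = 10.5643
⌈10.5643⌉ = 11

11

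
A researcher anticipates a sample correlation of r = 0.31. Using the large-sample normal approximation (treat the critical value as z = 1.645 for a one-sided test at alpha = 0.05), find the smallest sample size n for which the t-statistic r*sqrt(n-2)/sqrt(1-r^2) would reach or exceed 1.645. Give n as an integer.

28

Need r·√(n−2)/√(1−r²) ≥ 1.645
√(n−2) ≥ 1.645·√(1−0.0961) / 0.31 = 1.645·0.950737 / 0.31 = 5.0450
n−2 ≥ 25.4520  ⇒  n ≥ 27.4520
Smallest integer n = 28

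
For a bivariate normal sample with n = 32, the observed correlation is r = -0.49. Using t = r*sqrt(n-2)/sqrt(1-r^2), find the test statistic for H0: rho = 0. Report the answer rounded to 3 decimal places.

t = r·√(n−2) / √(1−r²) with r = -0.49, n = 32
  = -0.49·√30 / √(1 − 0.2401)
  = -0.49·5.477226 / 0.871722
  = -2.683841 / 0.871722 = -3.079

-3.079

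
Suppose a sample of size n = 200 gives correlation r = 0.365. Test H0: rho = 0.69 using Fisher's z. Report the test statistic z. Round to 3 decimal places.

z_r = atanh(0.365) = 0.382642,  z_0 = atanh(0.69) = 0.847956
SE = 1/√(n−3) = 1/√197 = 0.071247
z = (z_r − z_0)/SE = (0.382642 − 0.847956) / 0.071247 = -0.465314 / 0.071247 = -6.531

-6.531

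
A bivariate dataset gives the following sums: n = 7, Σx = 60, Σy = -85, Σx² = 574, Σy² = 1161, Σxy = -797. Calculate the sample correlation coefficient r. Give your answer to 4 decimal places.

-0.7801

Numerator: nΣxy − (Σx)(Σy) = 7·(-797) − (60)(-85) = -479
Denominator: √[(nΣx²−(Σx)²)(nΣy²−(Σy)²)]
  nΣx²−(Σx)² = 7·574 − 3600 = 418;  nΣy²−(Σy)² = 7·1161 − 7225 = 902
  √(418·902) = √377036 = 614.0326
r = -479 / 614.0326 = -0.7801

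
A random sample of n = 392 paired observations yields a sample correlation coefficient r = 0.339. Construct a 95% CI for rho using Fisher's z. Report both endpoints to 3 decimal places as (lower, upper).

Fisher z: z_r = atanh(r) = ½·ln((1+0.339)/(1−0.339)) = 0.352962
SE(z) = 1/√(n−3) = 1/√389 = 0.050702
95% ⇒ z* = 1.960; margin = 1.960·0.050702 = 0.099376
CI on z-scale: (0.253586, 0.452338)
Back-transform: tanh(0.253586) = 0.248287, tanh(0.452338) = 0.423819

(0.248, 0.424)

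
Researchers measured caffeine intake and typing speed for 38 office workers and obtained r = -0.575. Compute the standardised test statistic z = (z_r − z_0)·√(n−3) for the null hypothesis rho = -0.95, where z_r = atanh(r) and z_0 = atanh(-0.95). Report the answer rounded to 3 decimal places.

6.962

z_r = atanh(-0.575) = -0.654961,  z_0 = atanh(-0.95) = -1.831781
SE = 1/√(n−3) = 1/√35 = 0.169031
z = (z_r − z_0)/SE = (-0.654961 − (-1.831781)) / 0.169031 = 1.176820 / 0.169031 = 6.962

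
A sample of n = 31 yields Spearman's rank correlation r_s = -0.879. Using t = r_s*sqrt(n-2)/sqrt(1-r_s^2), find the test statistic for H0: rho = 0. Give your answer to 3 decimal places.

-9.927

1 − r_s² = 1 − 0.772641 = 0.227359;  √(1−r_s²) = 0.476822
√(n−2) = √29 = 5.385165
t = r_s·√(n−2)/√(1−r_s²) = -0.879 · 5.385165 / 0.476822 = -9.927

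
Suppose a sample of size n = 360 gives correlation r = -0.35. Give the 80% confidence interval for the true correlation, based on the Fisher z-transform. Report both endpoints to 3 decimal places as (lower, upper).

z_r = atanh(-0.35) = -0.365444;  SE = 1/√(n−3) = 1/√357 = 0.052926
z-limits: -0.365444 ± 1.282·0.052926 = -0.365444 ± 0.067851 = [-0.433295, -0.297593]
ρ-limits: (tanh -0.433295, tanh -0.297593) = (-0.408, -0.289)

(-0.408, -0.289)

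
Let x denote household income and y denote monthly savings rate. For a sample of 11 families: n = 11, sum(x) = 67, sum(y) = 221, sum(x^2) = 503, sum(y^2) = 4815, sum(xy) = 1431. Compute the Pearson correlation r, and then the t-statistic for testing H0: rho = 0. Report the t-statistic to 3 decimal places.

1.512

S_xy = nΣxy − ΣxΣy = 11·1431 − 67·221 = 15741 − 14807 = 934
S_xx = nΣx² − (Σx)² = 11·503 − 67² = 5533 − 4489 = 1044
S_yy = nΣy² − (Σy)² = 11·4815 − 221² = 52965 − 48841 = 4124
r = S_xy / √(S_xx·S_yy) = 934 / √(1044·4124) = 934 / √4305456 = 934 / 2074.9593 = 0.4501
t = r·√(n−2)/√(1−r²) = 0.4501·√9 / √(1−0.202590) = 1.350300 / 0.892978 = 1.512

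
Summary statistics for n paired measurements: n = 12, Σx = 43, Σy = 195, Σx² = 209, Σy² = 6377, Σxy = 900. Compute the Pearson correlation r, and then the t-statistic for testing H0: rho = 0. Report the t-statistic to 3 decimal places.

Numerator: nΣxy − (Σx)(Σy) = 12·900 − (43)(195) = 2415
Denominator: √[(nΣx²−(Σx)²)(nΣy²−(Σy)²)]
  nΣx²−(Σx)² = 12·209 − 1849 = 659;  nΣy²−(Σy)² = 12·6377 − 38025 = 38499
  √(659·38499) = √25370841 = 5036.9476
r = 2415 / 5036.9476 = 0.4795
t = r·√(n−2)/√(1−r²) = 0.4795·√10 / √(1−0.229920) = 1.516312 / 0.877542 = 1.728

1.728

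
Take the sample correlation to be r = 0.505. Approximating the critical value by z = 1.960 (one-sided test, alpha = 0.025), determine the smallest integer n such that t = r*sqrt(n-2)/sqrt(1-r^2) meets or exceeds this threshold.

Need r·√(n−2)/√(1−r²) ≥ 1.960
√(n−2) ≥ 1.960·√(1−0.255025) / 0.505 = 1.960·0.863119 / 0.505 = 3.3499
n−2 ≥ 11.2218  ⇒  n ≥ 13.2218
Smallest integer n = 14

14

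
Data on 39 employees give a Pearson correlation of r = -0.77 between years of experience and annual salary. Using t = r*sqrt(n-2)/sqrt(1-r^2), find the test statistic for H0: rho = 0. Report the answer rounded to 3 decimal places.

1 − r² = 1 − 0.5929 = 0.4071;  √(1−r²) = 0.638044
√(n−2) = √37 = 6.082763
t = r·√(n−2)/√(1−r²) = -0.77 · 6.082763 / 0.638044 = -7.341

-7.341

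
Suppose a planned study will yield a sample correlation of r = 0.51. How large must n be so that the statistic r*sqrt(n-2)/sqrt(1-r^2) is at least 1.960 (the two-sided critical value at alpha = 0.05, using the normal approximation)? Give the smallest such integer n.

13

r√(n−2)/√(1−r²) ≥ 1.960  ⇔  n−2 ≥ (1.960)²·(1−r²)/r²
(1−r²)/r² = (1−0.2601)/0.2601 = 2.8447
n ≥ 2 + 3.8416·2.8447 = 2 + 10.9282 = 12.9282
⌈12.9282⌉ = 13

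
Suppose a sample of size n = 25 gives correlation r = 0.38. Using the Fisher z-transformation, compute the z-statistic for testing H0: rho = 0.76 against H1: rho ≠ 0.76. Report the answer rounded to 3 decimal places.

z_r = atanh(0.38) = 0.400060,  z_0 = atanh(0.76) = 0.996215
SE = 1/√(n−3) = 1/√22 = 0.213201
z = (z_r − z_0)/SE = (0.400060 − 0.996215) / 0.213201 = -0.596155 / 0.213201 = -2.796

-2.796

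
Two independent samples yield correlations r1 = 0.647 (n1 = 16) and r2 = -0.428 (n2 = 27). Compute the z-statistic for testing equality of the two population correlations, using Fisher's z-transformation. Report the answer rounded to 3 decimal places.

3.565

z1 = atanh(0.647) = 0.770121,  z2 = atanh(-0.428) = -0.457446
SE = √(1/(n1−3) + 1/(n2−3)) = √(1/13 + 1/24) = √(0.0769231 + 0.0416667) = √0.1185898 = 0.344369
z = (z1 − z2)/SE = (0.770121 − (-0.457446)) / 0.344369 = 1.227567 / 0.344369 = 3.565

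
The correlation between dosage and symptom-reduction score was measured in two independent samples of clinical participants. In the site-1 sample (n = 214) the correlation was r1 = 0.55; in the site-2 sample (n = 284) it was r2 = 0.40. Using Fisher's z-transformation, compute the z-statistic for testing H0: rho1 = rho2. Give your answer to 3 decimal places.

Fisher z-transforms: z1 = atanh(0.55) = 0.618381, z2 = atanh(0.40) = 0.423649; difference d = 0.194732
Var(d) = 1/211 + 1/281 = 0.0047393 + 0.0035587 = 0.0082980
z = d/√Var(d) = 0.194732 / √0.0082980 = 0.194732 / 0.091093 = 2.138

2.138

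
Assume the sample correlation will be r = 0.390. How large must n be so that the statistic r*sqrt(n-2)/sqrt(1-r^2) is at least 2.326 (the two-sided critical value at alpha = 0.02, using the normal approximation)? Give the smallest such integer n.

Need r·√(n−2)/√(1−r²) ≥ 2.326
√(n−2) ≥ 2.326·√(1−0.152100) / 0.390 = 2.326·0.920815 / 0.390 = 5.4918
n−2 ≥ 30.1599  ⇒  n ≥ 32.1599
Smallest integer n = 33

33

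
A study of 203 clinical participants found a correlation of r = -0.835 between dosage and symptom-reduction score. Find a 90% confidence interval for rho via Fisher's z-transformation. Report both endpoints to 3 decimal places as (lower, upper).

(-0.867, -0.796)

Fisher z: z_r = atanh(r) = ½·ln((1+(-0.835))/(1−(-0.835))) = -1.204427
SE(z) = 1/√(n−3) = 1/√200 = 0.070711
90% ⇒ z* = 1.645; margin = 1.645·0.070711 = 0.116320
CI on z-scale: (-1.320747, -1.088107)
Back-transform: tanh(-1.320747) = -0.866970, tanh(-1.088107) = -0.796186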